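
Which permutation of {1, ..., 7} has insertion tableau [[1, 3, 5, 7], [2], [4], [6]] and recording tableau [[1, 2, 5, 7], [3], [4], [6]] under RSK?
2 6 4 3 5 1 7

Reverse the RSK construction: for i from n down to 1, find the cell of Q containing i, remove the entry at that cell from P, and reverse-bump it up through P; the value ejected from row 1 is w(i).

Step i=7: Q has 7 at row 1, column 4; remove that cell from P, ejecting 7. So w(7) = 7. P is now [[1, 3, 5], [2], [4], [6]].
Step i=6: Q has 6 at row 4, column 1; remove 6 from row 4 of P and reverse-bump: 6 enters row 3 and ejects 4; 4 enters row 2 and ejects 2; 2 enters row 1 and ejects 1. So w(6) = 1. P is now [[2, 3, 5], [4], [6]].
Step i=5: Q has 5 at row 1, column 3; remove that cell from P, ejecting 5. So w(5) = 5. P is now [[2, 3], [4], [6]].
Step i=4: Q has 4 at row 3, column 1; remove 6 from row 3 of P and reverse-bump: 6 enters row 2 and ejects 4; 4 enters row 1 and ejects 3. So w(4) = 3. P is now [[2, 4], [6]].
Step i=3: Q has 3 at row 2, column 1; remove 6 from row 2 of P and reverse-bump: 6 enters row 1 and ejects 4. So w(3) = 4. P is now [[2, 6]].
Step i=2: Q has 2 at row 1, column 2; remove that cell from P, ejecting 6. So w(2) = 6. P is now [[2]].
Step i=1: Q has 1 at row 1, column 1; remove that cell from P, ejecting 2. So w(1) = 2. P is now [].

So w = 2 6 4 3 5 1 7.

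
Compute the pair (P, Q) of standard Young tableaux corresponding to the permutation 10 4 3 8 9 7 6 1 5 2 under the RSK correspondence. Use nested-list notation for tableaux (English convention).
P = [[1, 2, 9], [3, 5], [4, 6], [7], [8], [10]], Q = [[1, 4, 5], [2, 6], [3, 9], [7], [8], [10]]

Insert each entry of the permutation into P by Schensted row insertion, recording in Q the position of each new cell.

Insert 10: appended to row 1. P = [[10]], Q = [[1]].
Insert 4: 4 bumps 10 from row 1; 10 starts row 2. P = [[4], [10]], Q = [[1], [2]].
Insert 3: 3 bumps 4 from row 1; 4 bumps 10 from row 2; 10 starts row 3. P = [[3], [4], [10]], Q = [[1], [2], [3]].
Insert 8: appended to row 1. P = [[3, 8], [4], [10]], Q = [[1, 4], [2], [3]].
Insert 9: appended to row 1. P = [[3, 8, 9], [4], [10]], Q = [[1, 4, 5], [2], [3]].
Insert 7: 7 bumps 8 from row 1; 8 appends to row 2. P = [[3, 7, 9], [4, 8], [10]], Q = [[1, 4, 5], [2, 6], [3]].
Insert 6: 6 bumps 7 from row 1; 7 bumps 8 from row 2; 8 bumps 10 from row 3; 10 starts row 4. P = [[3, 6, 9], [4, 7], [8], [10]], Q = [[1, 4, 5], [2, 6], [3], [7]].
Insert 1: 1 bumps 3 from row 1; 3 bumps 4 from row 2; 4 bumps 8 from row 3; 8 bumps 10 from row 4; 10 starts row 5. P = [[1, 6, 9], [3, 7], [4], [8], [10]], Q = [[1, 4, 5], [2, 6], [3], [7], [8]].
Insert 5: 5 bumps 6 from row 1; 6 bumps 7 from row 2; 7 appends to row 3. P = [[1, 5, 9], [3, 6], [4, 7], [8], [10]], Q = [[1, 4, 5], [2, 6], [3, 9], [7], [8]].
Insert 2: 2 bumps 5 from row 1; 5 bumps 6 from row 2; 6 bumps 7 from row 3; 7 bumps 8 from row 4; 8 bumps 10 from row 5; 10 starts row 6. P = [[1, 2, 9], [3, 5], [4, 6], [7], [8], [10]], Q = [[1, 4, 5], [2, 6], [3, 9], [7], [8], [10]].

So P = [[1, 2, 9], [3, 5], [4, 6], [7], [8], [10]], Q = [[1, 4, 5], [2, 6], [3, 9], [7], [8], [10]].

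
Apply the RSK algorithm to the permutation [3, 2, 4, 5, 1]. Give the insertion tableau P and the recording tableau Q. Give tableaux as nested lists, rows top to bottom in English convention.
P = [[1, 4, 5], [2], [3]], Q = [[1, 3, 4], [2], [5]]

Insert each entry of the permutation into P by Schensted row insertion, recording in Q the position of each new cell.

After inserting 3: P = [[3]].
After inserting 2: P = [[2], [3]].
After inserting 4: P = [[2, 4], [3]].
After inserting 5: P = [[2, 4, 5], [3]].
After inserting 1: P = [[1, 4, 5], [2], [3]].

So P = [[1, 4, 5], [2], [3]], Q = [[1, 3, 4], [2], [5]].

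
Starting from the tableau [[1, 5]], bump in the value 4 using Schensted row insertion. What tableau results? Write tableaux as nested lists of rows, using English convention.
In row 1, 4 replaces 5 (the leftmost entry greater than 4); 5 is bumped to row 2. 5 starts a new row 2. The new tableau is [[1, 4], [5]].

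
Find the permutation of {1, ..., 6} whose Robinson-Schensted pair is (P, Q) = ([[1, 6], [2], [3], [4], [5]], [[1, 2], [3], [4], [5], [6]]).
Reverse the RSK construction: for i from n down to 1, find the cell of Q containing i, remove the entry at that cell from P, and reverse-bump it up through P; the value ejected from row 1 is w(i).

Step i=6: Q has 6 at row 5, column 1; remove 5 from row 5 of P and reverse-bump: 5 enters row 4 and ejects 4; 4 enters row 3 and ejects 3; 3 enters row 2 and ejects 2; 2 enters row 1 and ejects 1. So w(6) = 1. P is now [[2, 6], [3], [4], [5]].
Step i=5: Q has 5 at row 4, column 1; remove 5 from row 4 of P and reverse-bump: 5 enters row 3 and ejects 4; 4 enters row 2 and ejects 3; 3 enters row 1 and ejects 2. So w(5) = 2. P is now [[3, 6], [4], [5]].
Step i=4: Q has 4 at row 3, column 1; remove 5 from row 3 of P and reverse-bump: 5 enters row 2 and ejects 4; 4 enters row 1 and ejects 3. So w(4) = 3. P is now [[4, 6], [5]].
Step i=3: Q has 3 at row 2, column 1; remove 5 from row 2 of P and reverse-bump: 5 enters row 1 and ejects 4. So w(3) = 4. P is now [[5, 6]].
Step i=2: Q has 2 at row 1, column 2; remove that cell from P, ejecting 6. So w(2) = 6. P is now [[5]].
Step i=1: Q has 1 at row 1, column 1; remove that cell from P, ejecting 5. So w(1) = 5. P is now [].

So w = 5 6 4 3 2 1.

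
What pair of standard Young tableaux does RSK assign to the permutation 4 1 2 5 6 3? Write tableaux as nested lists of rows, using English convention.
P = [[1, 2, 3, 6], [4, 5]], Q = [[1, 3, 4, 5], [2, 6]]

Insert each entry of the permutation into P by Schensted row insertion, recording in Q the position of each new cell.

Insert 4: appended to row 1. P = [[4]].
Insert 1: 1 bumps 4 from row 1; 4 starts row 2. P = [[1], [4]].
Insert 2: appended to row 1. P = [[1, 2], [4]].
Insert 5: appended to row 1. P = [[1, 2, 5], [4]].
Insert 6: appended to row 1. P = [[1, 2, 5, 6], [4]].
Insert 3: 3 bumps 5 from row 1; 5 appends to row 2. P = [[1, 2, 3, 6], [4, 5]].

So P = [[1, 2, 3, 6], [4, 5]], Q = [[1, 3, 4, 5], [2, 6]].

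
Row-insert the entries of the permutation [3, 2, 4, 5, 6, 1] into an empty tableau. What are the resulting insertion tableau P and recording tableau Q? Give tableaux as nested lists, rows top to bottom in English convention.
P = [[1, 4, 5, 6], [2], [3]], Q = [[1, 3, 4, 5], [2], [6]]

Insert each entry of the permutation into P by Schensted row insertion, recording in Q the position of each new cell.

After inserting 3: P = [[3]].
After inserting 2: P = [[2], [3]].
After inserting 4: P = [[2, 4], [3]].
After inserting 5: P = [[2, 4, 5], [3]].
After inserting 6: P = [[2, 4, 5, 6], [3]].
After inserting 1: P = [[1, 4, 5, 6], [2], [3]].

So P = [[1, 4, 5, 6], [2], [3]], Q = [[1, 3, 4, 5], [2], [6]].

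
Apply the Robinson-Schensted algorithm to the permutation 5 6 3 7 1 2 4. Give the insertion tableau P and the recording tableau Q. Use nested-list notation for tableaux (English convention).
Insert each entry of the permutation into P by Schensted row insertion, recording in Q the position of each new cell.

After inserting 5: P = [[5]].
After inserting 6: P = [[5, 6]].
After inserting 3: P = [[3, 6], [5]].
After inserting 7: P = [[3, 6, 7], [5]].
After inserting 1: P = [[1, 6, 7], [3], [5]].
After inserting 2: P = [[1, 2, 7], [3, 6], [5]].
After inserting 4: P = [[1, 2, 4], [3, 6, 7], [5]].

So P = [[1, 2, 4], [3, 6, 7], [5]], Q = [[1, 2, 4], [3, 6, 7], [5]].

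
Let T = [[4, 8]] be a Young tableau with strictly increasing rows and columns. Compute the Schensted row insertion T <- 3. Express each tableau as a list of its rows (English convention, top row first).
[[3, 8], [4]]

In row 1, 3 replaces 4 (the leftmost entry greater than 3); 4 is bumped to row 2. 4 starts a new row 2. The new tableau is [[3, 8], [4]].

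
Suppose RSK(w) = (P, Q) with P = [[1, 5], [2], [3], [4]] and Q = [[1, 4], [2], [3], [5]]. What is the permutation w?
Reverse RSK: for i = n, n-1, ..., 1, locate i in Q, remove the corresponding corner cell from P, and reverse-bump its entry up through P; the value ejected from row 1 is w(i).

So w = 4 3 2 5 1.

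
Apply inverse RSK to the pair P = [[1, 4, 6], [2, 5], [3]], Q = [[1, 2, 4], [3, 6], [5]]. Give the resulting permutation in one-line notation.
Reverse the RSK construction: for i from n down to 1, find the cell of Q containing i, remove the entry at that cell from P, and reverse-bump it up through P; the value ejected from row 1 is w(i).

Step i=6: Q has 6 at row 2, column 2; remove 5 from row 2 of P and reverse-bump: 5 enters row 1 and ejects 4. So w(6) = 4. P is now [[1, 5, 6], [2], [3]].
Step i=5: Q has 5 at row 3, column 1; remove 3 from row 3 of P and reverse-bump: 3 enters row 2 and ejects 2; 2 enters row 1 and ejects 1. So w(5) = 1. P is now [[2, 5, 6], [3]].
Step i=4: Q has 4 at row 1, column 3; remove that cell from P, ejecting 6. So w(4) = 6. P is now [[2, 5], [3]].
Step i=3: Q has 3 at row 2, column 1; remove 3 from row 2 of P and reverse-bump: 3 enters row 1 and ejects 2. So w(3) = 2. P is now [[3, 5]].
Step i=2: Q has 2 at row 1, column 2; remove that cell from P, ejecting 5. So w(2) = 5. P is now [[3]].
Step i=1: Q has 1 at row 1, column 1; remove that cell from P, ejecting 3. So w(1) = 3. P is now [].

So w = 3 5 2 6 1 4.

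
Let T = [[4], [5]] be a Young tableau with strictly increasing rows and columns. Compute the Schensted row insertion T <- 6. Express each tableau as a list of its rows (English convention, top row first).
6 is larger than every entry of row 1, so it is appended to row 1. The new tableau is [[4, 6], [5]].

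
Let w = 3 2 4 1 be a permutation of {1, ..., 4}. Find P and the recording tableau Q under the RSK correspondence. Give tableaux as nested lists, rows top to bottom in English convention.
Insert each entry of the permutation into P by Schensted row insertion, recording in Q the position of each new cell.

After inserting 3: P = [[3]].
After inserting 2: P = [[2], [3]].
After inserting 4: P = [[2, 4], [3]].
After inserting 1: P = [[1, 4], [2], [3]].

So P = [[1, 4], [2], [3]], Q = [[1, 3], [2], [4]].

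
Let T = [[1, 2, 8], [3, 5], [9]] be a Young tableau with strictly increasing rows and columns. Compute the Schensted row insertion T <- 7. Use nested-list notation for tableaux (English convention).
In row 1, 7 replaces 8 (the leftmost entry greater than 7); 8 is bumped to row 2. 8 is appended to row 2. The new tableau is [[1, 2, 7], [3, 5, 8], [9]].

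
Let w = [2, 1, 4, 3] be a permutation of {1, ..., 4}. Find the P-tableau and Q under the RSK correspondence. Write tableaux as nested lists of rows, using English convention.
Insert each entry of the permutation into P by Schensted row insertion, recording in Q the position of each new cell.

Insert 2: appended to row 1. P = [[2]], Q = [[1]].
Insert 1: 1 bumps 2 from row 1; 2 starts row 2. P = [[1], [2]], Q = [[1], [2]].
Insert 4: appended to row 1. P = [[1, 4], [2]], Q = [[1, 3], [2]].
Insert 3: 3 bumps 4 from row 1; 4 appends to row 2. P = [[1, 3], [2, 4]], Q = [[1, 3], [2, 4]].

So P = [[1, 3], [2, 4]], Q = [[1, 3], [2, 4]].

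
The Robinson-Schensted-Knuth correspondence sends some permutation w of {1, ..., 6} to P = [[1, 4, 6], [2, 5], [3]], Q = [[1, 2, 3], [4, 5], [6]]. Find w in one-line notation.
3 5 6 2 4 1

Reverse the RSK construction: for i from n down to 1, find the cell of Q containing i, remove the entry at that cell from P, and reverse-bump it up through P; the value ejected from row 1 is w(i).

Step i=6: Q has 6 at row 3, column 1; remove 3 from row 3 of P and reverse-bump: 3 enters row 2 and ejects 2; 2 enters row 1 and ejects 1. So w(6) = 1. P is now [[2, 4, 6], [3, 5]].
Step i=5: Q has 5 at row 2, column 2; remove 5 from row 2 of P and reverse-bump: 5 enters row 1 and ejects 4. So w(5) = 4. P is now [[2, 5, 6], [3]].
Step i=4: Q has 4 at row 2, column 1; remove 3 from row 2 of P and reverse-bump: 3 enters row 1 and ejects 2. So w(4) = 2. P is now [[3, 5, 6]].
Step i=3: Q has 3 at row 1, column 3; remove that cell from P, ejecting 6. So w(3) = 6. P is now [[3, 5]].
Step i=2: Q has 2 at row 1, column 2; remove that cell from P, ejecting 5. So w(2) = 5. P is now [[3]].
Step i=1: Q has 1 at row 1, column 1; remove that cell from P, ejecting 3. So w(1) = 3. P is now [].

So w = 3 5 6 2 4 1.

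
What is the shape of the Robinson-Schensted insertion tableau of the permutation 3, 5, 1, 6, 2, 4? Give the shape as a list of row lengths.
[3, 3]

Row-insert each entry into an empty tableau.

After inserting 3: P = [[3]].
After inserting 5: P = [[3, 5]].
After inserting 1: P = [[1, 5], [3]].
After inserting 6: P = [[1, 5, 6], [3]].
After inserting 2: P = [[1, 2, 6], [3, 5]].
After inserting 4: P = [[1, 2, 4], [3, 5, 6]].

The final insertion tableau P = [[1, 2, 4], [3, 5, 6]] has shape [3, 3].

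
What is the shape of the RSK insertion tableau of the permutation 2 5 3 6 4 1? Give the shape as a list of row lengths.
[3, 2, 1]

Row-insert each entry into an empty tableau.

After inserting 2: P = [[2]].
After inserting 5: P = [[2, 5]].
After inserting 3: P = [[2, 3], [5]].
After inserting 6: P = [[2, 3, 6], [5]].
After inserting 4: P = [[2, 3, 4], [5, 6]].
After inserting 1: P = [[1, 3, 4], [2, 6], [5]].

The final insertion tableau P = [[1, 3, 4], [2, 6], [5]] has shape [3, 2, 1].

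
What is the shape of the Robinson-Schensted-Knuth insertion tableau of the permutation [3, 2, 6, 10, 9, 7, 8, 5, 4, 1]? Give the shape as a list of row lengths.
Row-insert each entry into an empty tableau.

After inserting 3: P = [[3]].
After inserting 2: P = [[2], [3]].
After inserting 6: P = [[2, 6], [3]].
After inserting 10: P = [[2, 6, 10], [3]].
After inserting 9: P = [[2, 6, 9], [3, 10]].
After inserting 7: P = [[2, 6, 7], [3, 9], [10]].
After inserting 8: P = [[2, 6, 7, 8], [3, 9], [10]].
After inserting 5: P = [[2, 5, 7, 8], [3, 6], [9], [10]].
After inserting 4: P = [[2, 4, 7, 8], [3, 5], [6], [9], [10]].
After inserting 1: P = [[1, 4, 7, 8], [2, 5], [3], [6], [9], [10]].

The final insertion tableau P = [[1, 4, 7, 8], [2, 5], [3], [6], [9], [10]] has shape [4, 2, 1, 1, 1, 1].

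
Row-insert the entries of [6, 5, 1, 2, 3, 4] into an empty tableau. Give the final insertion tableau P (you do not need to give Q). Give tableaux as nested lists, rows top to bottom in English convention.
P = [[1, 2, 3, 4], [5], [6]]

Insert 6: appended to row 1. P = [[6]].
Insert 5: 5 bumps 6 from row 1; 6 starts row 2. P = [[5], [6]].
Insert 1: 1 bumps 5 from row 1; 5 bumps 6 from row 2; 6 starts row 3. P = [[1], [5], [6]].
Insert 2: appended to row 1. P = [[1, 2], [5], [6]].
Insert 3: appended to row 1. P = [[1, 2, 3], [5], [6]].
Insert 4: appended to row 1. P = [[1, 2, 3, 4], [5], [6]].

So P = [[1, 2, 3, 4], [5], [6]].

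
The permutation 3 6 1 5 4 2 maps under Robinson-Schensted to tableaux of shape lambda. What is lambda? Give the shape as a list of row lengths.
Row-insert each entry into an empty tableau.

After inserting 3: P = [[3]].
After inserting 6: P = [[3, 6]].
After inserting 1: P = [[1, 6], [3]].
After inserting 5: P = [[1, 5], [3, 6]].
After inserting 4: P = [[1, 4], [3, 5], [6]].
After inserting 2: P = [[1, 2], [3, 4], [5], [6]].

The final insertion tableau P = [[1, 2], [3, 4], [5], [6]] has shape [2, 2, 1, 1].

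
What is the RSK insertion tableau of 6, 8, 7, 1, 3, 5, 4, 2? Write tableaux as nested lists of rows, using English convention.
P = [[1, 2, 4], [3, 7], [5], [6], [8]]

Insert 6: appended to row 1. P = [[6]].
Insert 8: appended to row 1. P = [[6, 8]].
Insert 7: 7 bumps 8 from row 1; 8 starts row 2. P = [[6, 7], [8]].
Insert 1: 1 bumps 6 from row 1; 6 bumps 8 from row 2; 8 starts row 3. P = [[1, 7], [6], [8]].
Insert 3: 3 bumps 7 from row 1; 7 appends to row 2. P = [[1, 3], [6, 7], [8]].
Insert 5: appended to row 1. P = [[1, 3, 5], [6, 7], [8]].
Insert 4: 4 bumps 5 from row 1; 5 bumps 6 from row 2; 6 bumps 8 from row 3; 8 starts row 4. P = [[1, 3, 4], [5, 7], [6], [8]].
Insert 2: 2 bumps 3 from row 1; 3 bumps 5 from row 2; 5 bumps 6 from row 3; 6 bumps 8 from row 4; 8 starts row 5. P = [[1, 2, 4], [3, 7], [5], [6], [8]].

So P = [[1, 2, 4], [3, 7], [5], [6], [8]].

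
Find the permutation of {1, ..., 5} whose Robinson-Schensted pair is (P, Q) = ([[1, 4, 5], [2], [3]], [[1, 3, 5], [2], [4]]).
Reverse the RSK construction: for i from n down to 1, find the cell of Q containing i, remove the entry at that cell from P, and reverse-bump it up through P; the value ejected from row 1 is w(i).

Step i=5: Q has 5 at row 1, column 3; remove that cell from P, ejecting 5. So w(5) = 5. P is now [[1, 4], [2], [3]].
Step i=4: Q has 4 at row 3, column 1; remove 3 from row 3 of P and reverse-bump: 3 enters row 2 and ejects 2; 2 enters row 1 and ejects 1. So w(4) = 1. P is now [[2, 4], [3]].
Step i=3: Q has 3 at row 1, column 2; remove that cell from P, ejecting 4. So w(3) = 4. P is now [[2], [3]].
Step i=2: Q has 2 at row 2, column 1; remove 3 from row 2 of P and reverse-bump: 3 enters row 1 and ejects 2. So w(2) = 2. P is now [[3]].
Step i=1: Q has 1 at row 1, column 1; remove that cell from P, ejecting 3. So w(1) = 3. P is now [].

So w = 3 2 4 1 5.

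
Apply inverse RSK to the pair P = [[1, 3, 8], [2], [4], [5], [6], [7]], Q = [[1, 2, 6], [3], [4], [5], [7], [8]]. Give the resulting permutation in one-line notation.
Reverse the RSK construction: for i from n down to 1, find the cell of Q containing i, remove the entry at that cell from P, and reverse-bump it up through P; the value ejected from row 1 is w(i).

Step i=8: Q has 8 at row 6, column 1; remove 7 from row 6 of P and reverse-bump: 7 enters row 5 and ejects 6; 6 enters row 4 and ejects 5; 5 enters row 3 and ejects 4; 4 enters row 2 and ejects 2; 2 enters row 1 and ejects 1. So w(8) = 1. P is now [[2, 3, 8], [4], [5], [6], [7]].
Step i=7: Q has 7 at row 5, column 1; remove 7 from row 5 of P and reverse-bump: 7 enters row 4 and ejects 6; 6 enters row 3 and ejects 5; 5 enters row 2 and ejects 4; 4 enters row 1 and ejects 3. So w(7) = 3. P is now [[2, 4, 8], [5], [6], [7]].
Step i=6: Q has 6 at row 1, column 3; remove that cell from P, ejecting 8. So w(6) = 8. P is now [[2, 4], [5], [6], [7]].
Step i=5: Q has 5 at row 4, column 1; remove 7 from row 4 of P and reverse-bump: 7 enters row 3 and ejects 6; 6 enters row 2 and ejects 5; 5 enters row 1 and ejects 4. So w(5) = 4. P is now [[2, 5], [6], [7]].
Step i=4: Q has 4 at row 3, column 1; remove 7 from row 3 of P and reverse-bump: 7 enters row 2 and ejects 6; 6 enters row 1 and ejects 5. So w(4) = 5. P is now [[2, 6], [7]].
Step i=3: Q has 3 at row 2, column 1; remove 7 from row 2 of P and reverse-bump: 7 enters row 1 and ejects 6. So w(3) = 6. P is now [[2, 7]].
Step i=2: Q has 2 at row 1, column 2; remove that cell from P, ejecting 7. So w(2) = 7. P is now [[2]].
Step i=1: Q has 1 at row 1, column 1; remove that cell from P, ejecting 2. So w(1) = 2. P is now [].

So w = 2 7 6 5 4 8 3 1.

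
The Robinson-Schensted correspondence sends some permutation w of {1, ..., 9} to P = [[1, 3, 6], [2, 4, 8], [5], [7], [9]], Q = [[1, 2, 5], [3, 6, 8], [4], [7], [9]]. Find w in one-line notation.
2 9 7 1 8 5 4 6 3

Reverse the RSK construction: for i from n down to 1, find the cell of Q containing i, remove the entry at that cell from P, and reverse-bump it up through P; the value ejected from row 1 is w(i).

Step i=9: Q has 9 at row 5, column 1; remove 9 from row 5 of P and reverse-bump: 9 enters row 4 and ejects 7; 7 enters row 3 and ejects 5; 5 enters row 2 and ejects 4; 4 enters row 1 and ejects 3. So w(9) = 3. P is now [[1, 4, 6], [2, 5, 8], [7], [9]].
Step i=8: Q has 8 at row 2, column 3; remove 8 from row 2 of P and reverse-bump: 8 enters row 1 and ejects 6. So w(8) = 6. P is now [[1, 4, 8], [2, 5], [7], [9]].
Step i=7: Q has 7 at row 4, column 1; remove 9 from row 4 of P and reverse-bump: 9 enters row 3 and ejects 7; 7 enters row 2 and ejects 5; 5 enters row 1 and ejects 4. So w(7) = 4. P is now [[1, 5, 8], [2, 7], [9]].
Step i=6: Q has 6 at row 2, column 2; remove 7 from row 2 of P and reverse-bump: 7 enters row 1 and ejects 5. So w(6) = 5. P is now [[1, 7, 8], [2], [9]].
Step i=5: Q has 5 at row 1, column 3; remove that cell from P, ejecting 8. So w(5) = 8. P is now [[1, 7], [2], [9]].
Step i=4: Q has 4 at row 3, column 1; remove 9 from row 3 of P and reverse-bump: 9 enters row 2 and ejects 2; 2 enters row 1 and ejects 1. So w(4) = 1. P is now [[2, 7], [9]].
Step i=3: Q has 3 at row 2, column 1; remove 9 from row 2 of P and reverse-bump: 9 enters row 1 and ejects 7. So w(3) = 7. P is now [[2, 9]].
Step i=2: Q has 2 at row 1, column 2; remove that cell from P, ejecting 9. So w(2) = 9. P is now [[2]].
Step i=1: Q has 1 at row 1, column 1; remove that cell from P, ejecting 2. So w(1) = 2. P is now [].

So w = 2 9 7 1 8 5 4 6 3.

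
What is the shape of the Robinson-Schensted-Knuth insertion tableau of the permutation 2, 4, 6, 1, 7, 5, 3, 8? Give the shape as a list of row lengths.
[5, 2, 1]

Row-insert each entry into an empty tableau.

After inserting 2: P = [[2]].
After inserting 4: P = [[2, 4]].
After inserting 6: P = [[2, 4, 6]].
After inserting 1: P = [[1, 4, 6], [2]].
After inserting 7: P = [[1, 4, 6, 7], [2]].
After inserting 5: P = [[1, 4, 5, 7], [2, 6]].
After inserting 3: P = [[1, 3, 5, 7], [2, 4], [6]].
After inserting 8: P = [[1, 3, 5, 7, 8], [2, 4], [6]].

The final insertion tableau P = [[1, 3, 5, 7, 8], [2, 4], [6]] has shape [5, 2, 1].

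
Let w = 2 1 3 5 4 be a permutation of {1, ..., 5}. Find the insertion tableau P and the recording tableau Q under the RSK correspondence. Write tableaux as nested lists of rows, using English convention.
Insert each entry of the permutation into P by Schensted row insertion, recording in Q the position of each new cell.

Insert 2: appended to row 1. P = [[2]], Q = [[1]].
Insert 1: 1 bumps 2 from row 1; 2 starts row 2. P = [[1], [2]], Q = [[1], [2]].
Insert 3: appended to row 1. P = [[1, 3], [2]], Q = [[1, 3], [2]].
Insert 5: appended to row 1. P = [[1, 3, 5], [2]], Q = [[1, 3, 4], [2]].
Insert 4: 4 bumps 5 from row 1; 5 appends to row 2. P = [[1, 3, 4], [2, 5]], Q = [[1, 3, 4], [2, 5]].

So P = [[1, 3, 4], [2, 5]], Q = [[1, 3, 4], [2, 5]].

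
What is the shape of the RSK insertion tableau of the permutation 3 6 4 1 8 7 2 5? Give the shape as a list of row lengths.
[3, 3, 2]

Row-insert each entry into an empty tableau.

After inserting 3: P = [[3]].
After inserting 6: P = [[3, 6]].
After inserting 4: P = [[3, 4], [6]].
After inserting 1: P = [[1, 4], [3], [6]].
After inserting 8: P = [[1, 4, 8], [3], [6]].
After inserting 7: P = [[1, 4, 7], [3, 8], [6]].
After inserting 2: P = [[1, 2, 7], [3, 4], [6, 8]].
After inserting 5: P = [[1, 2, 5], [3, 4, 7], [6, 8]].

The final insertion tableau P = [[1, 2, 5], [3, 4, 7], [6, 8]] has shape [3, 3, 2].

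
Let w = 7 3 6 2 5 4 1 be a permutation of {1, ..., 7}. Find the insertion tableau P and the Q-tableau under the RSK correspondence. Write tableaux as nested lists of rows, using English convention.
Insert each entry of the permutation into P by Schensted row insertion, recording in Q the position of each new cell.

Insert 7: appended to row 1. P = [[7]].
Insert 3: 3 bumps 7 from row 1; 7 starts row 2. P = [[3], [7]].
Insert 6: appended to row 1. P = [[3, 6], [7]].
Insert 2: 2 bumps 3 from row 1; 3 bumps 7 from row 2; 7 starts row 3. P = [[2, 6], [3], [7]].
Insert 5: 5 bumps 6 from row 1; 6 appends to row 2. P = [[2, 5], [3, 6], [7]].
Insert 4: 4 bumps 5 from row 1; 5 bumps 6 from row 2; 6 bumps 7 from row 3; 7 starts row 4. P = [[2, 4], [3, 5], [6], [7]].
Insert 1: 1 bumps 2 from row 1; 2 bumps 3 from row 2; 3 bumps 6 from row 3; 6 bumps 7 from row 4; 7 starts row 5. P = [[1, 4], [2, 5], [3], [6], [7]].

So P = [[1, 4], [2, 5], [3], [6], [7]], Q = [[1, 3], [2, 5], [4], [6], [7]].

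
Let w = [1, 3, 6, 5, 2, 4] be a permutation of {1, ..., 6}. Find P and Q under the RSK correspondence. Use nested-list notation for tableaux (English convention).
Insert each entry of the permutation into P by Schensted row insertion, recording in Q the position of each new cell.

Insert 1: appended to row 1. P = [[1]].
Insert 3: appended to row 1. P = [[1, 3]].
Insert 6: appended to row 1. P = [[1, 3, 6]].
Insert 5: 5 bumps 6 from row 1; 6 starts row 2. P = [[1, 3, 5], [6]].
Insert 2: 2 bumps 3 from row 1; 3 bumps 6 from row 2; 6 starts row 3. P = [[1, 2, 5], [3], [6]].
Insert 4: 4 bumps 5 from row 1; 5 appends to row 2. P = [[1, 2, 4], [3, 5], [6]].

So P = [[1, 2, 4], [3, 5], [6]], Q = [[1, 2, 3], [4, 6], [5]].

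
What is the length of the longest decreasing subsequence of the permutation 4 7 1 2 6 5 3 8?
4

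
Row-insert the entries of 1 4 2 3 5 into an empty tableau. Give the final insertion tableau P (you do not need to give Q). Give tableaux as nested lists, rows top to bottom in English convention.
After inserting 1: P = [[1]].
After inserting 4: P = [[1, 4]].
After inserting 2: P = [[1, 2], [4]].
After inserting 3: P = [[1, 2, 3], [4]].
After inserting 5: P = [[1, 2, 3, 5], [4]].

So P = [[1, 2, 3, 5], [4]].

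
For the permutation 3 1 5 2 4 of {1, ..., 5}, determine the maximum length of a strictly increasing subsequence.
3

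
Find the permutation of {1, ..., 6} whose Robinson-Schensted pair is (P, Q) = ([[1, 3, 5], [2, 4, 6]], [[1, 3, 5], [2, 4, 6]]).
2 1 4 3 6 5

Reverse RSK: for i = n, n-1, ..., 1, locate i in Q, remove the corresponding corner cell from P, and reverse-bump its entry up through P; the value ejected from row 1 is w(i).

So w = 2 1 4 3 6 5.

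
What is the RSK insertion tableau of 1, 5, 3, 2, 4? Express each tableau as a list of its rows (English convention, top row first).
P = [[1, 2, 4], [3], [5]]

After inserting 1: P = [[1]].
After inserting 5: P = [[1, 5]].
After inserting 3: P = [[1, 3], [5]].
After inserting 2: P = [[1, 2], [3], [5]].
After inserting 4: P = [[1, 2, 4], [3], [5]].

So P = [[1, 2, 4], [3], [5]].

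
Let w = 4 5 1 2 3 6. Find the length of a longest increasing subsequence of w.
4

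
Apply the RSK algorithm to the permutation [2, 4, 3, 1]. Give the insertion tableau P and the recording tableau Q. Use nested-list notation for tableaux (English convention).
Insert each entry of the permutation into P by Schensted row insertion, recording in Q the position of each new cell.

After inserting 2: P = [[2]].
After inserting 4: P = [[2, 4]].
After inserting 3: P = [[2, 3], [4]].
After inserting 1: P = [[1, 3], [2], [4]].

So P = [[1, 3], [2], [4]], Q = [[1, 2], [3], [4]].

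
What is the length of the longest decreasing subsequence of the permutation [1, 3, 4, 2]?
2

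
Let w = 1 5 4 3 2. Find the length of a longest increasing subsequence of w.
2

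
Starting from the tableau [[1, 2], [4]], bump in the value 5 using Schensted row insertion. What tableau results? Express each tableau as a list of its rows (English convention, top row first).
[[1, 2, 5], [4]]

5 is larger than every entry of row 1, so it is appended to row 1. The new tableau is [[1, 2, 5], [4]].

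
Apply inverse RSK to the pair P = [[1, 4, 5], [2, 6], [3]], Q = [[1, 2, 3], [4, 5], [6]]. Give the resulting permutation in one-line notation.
3 4 6 2 5 1

Reverse the RSK construction: for i from n down to 1, find the cell of Q containing i, remove the entry at that cell from P, and reverse-bump it up through P; the value ejected from row 1 is w(i).

Step i=6: Q has 6 at row 3, column 1; remove 3 from row 3 of P and reverse-bump: 3 enters row 2 and ejects 2; 2 enters row 1 and ejects 1. So w(6) = 1. P is now [[2, 4, 5], [3, 6]].
Step i=5: Q has 5 at row 2, column 2; remove 6 from row 2 of P and reverse-bump: 6 enters row 1 and ejects 5. So w(5) = 5. P is now [[2, 4, 6], [3]].
Step i=4: Q has 4 at row 2, column 1; remove 3 from row 2 of P and reverse-bump: 3 enters row 1 and ejects 2. So w(4) = 2. P is now [[3, 4, 6]].
Step i=3: Q has 3 at row 1, column 3; remove that cell from P, ejecting 6. So w(3) = 6. P is now [[3, 4]].
Step i=2: Q has 2 at row 1, column 2; remove that cell from P, ejecting 4. So w(2) = 4. P is now [[3]].
Step i=1: Q has 1 at row 1, column 1; remove that cell from P, ejecting 3. So w(1) = 3. P is now [].

So w = 3 4 6 2 5 1.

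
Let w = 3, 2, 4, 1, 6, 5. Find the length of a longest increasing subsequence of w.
3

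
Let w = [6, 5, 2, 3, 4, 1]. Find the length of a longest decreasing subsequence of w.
4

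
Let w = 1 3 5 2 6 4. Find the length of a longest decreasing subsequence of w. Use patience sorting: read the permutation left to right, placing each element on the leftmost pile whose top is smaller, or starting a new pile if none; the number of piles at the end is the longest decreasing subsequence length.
2

1: new pile. tops = [1]
3: onto pile 1 (replacing 1). tops = [3]
5: onto pile 1 (replacing 3). tops = [5]
2: new pile. tops = [5, 2]
6: onto pile 1 (replacing 5). tops = [6, 2]
4: onto pile 2 (replacing 2). tops = [6, 4]

2 piles, so the longest decreasing subsequence has length 2.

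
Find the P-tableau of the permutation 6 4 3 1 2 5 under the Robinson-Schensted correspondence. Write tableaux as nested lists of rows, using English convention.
Insert 6: appended to row 1. P = [[6]].
Insert 4: 4 bumps 6 from row 1; 6 starts row 2. P = [[4], [6]].
Insert 3: 3 bumps 4 from row 1; 4 bumps 6 from row 2; 6 starts row 3. P = [[3], [4], [6]].
Insert 1: 1 bumps 3 from row 1; 3 bumps 4 from row 2; 4 bumps 6 from row 3; 6 starts row 4. P = [[1], [3], [4], [6]].
Insert 2: appended to row 1. P = [[1, 2], [3], [4], [6]].
Insert 5: appended to row 1. P = [[1, 2, 5], [3], [4], [6]].

So P = [[1, 2, 5], [3], [4], [6]].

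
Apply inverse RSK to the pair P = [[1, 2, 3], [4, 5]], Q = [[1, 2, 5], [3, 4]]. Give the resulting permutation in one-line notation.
4 5 1 2 3

Reverse the RSK construction: for i from n down to 1, find the cell of Q containing i, remove the entry at that cell from P, and reverse-bump it up through P; the value ejected from row 1 is w(i).

Step i=5: Q has 5 at row 1, column 3; remove that cell from P, ejecting 3. So w(5) = 3. P is now [[1, 2], [4, 5]].
Step i=4: Q has 4 at row 2, column 2; remove 5 from row 2 of P and reverse-bump: 5 enters row 1 and ejects 2. So w(4) = 2. P is now [[1, 5], [4]].
Step i=3: Q has 3 at row 2, column 1; remove 4 from row 2 of P and reverse-bump: 4 enters row 1 and ejects 1. So w(3) = 1. P is now [[4, 5]].
Step i=2: Q has 2 at row 1, column 2; remove that cell from P, ejecting 5. So w(2) = 5. P is now [[4]].
Step i=1: Q has 1 at row 1, column 1; remove that cell from P, ejecting 4. So w(1) = 4. P is now [].

So w = 4 5 1 2 3.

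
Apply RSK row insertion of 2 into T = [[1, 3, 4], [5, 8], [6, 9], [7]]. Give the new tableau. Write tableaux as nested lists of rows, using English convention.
In row 1, 2 replaces 3 (the leftmost entry greater than 2); 3 is bumped to row 2. In row 2, 3 replaces 5 (the leftmost entry greater than 3); 5 is bumped to row 3. In row 3, 5 replaces 6 (the leftmost entry greater than 5); 6 is bumped to row 4. In row 4, 6 replaces 7 (the leftmost entry greater than 6); 7 is bumped to row 5. 7 starts a new row 5. The new tableau is [[1, 2, 4], [3, 8], [5, 9], [6], [7]].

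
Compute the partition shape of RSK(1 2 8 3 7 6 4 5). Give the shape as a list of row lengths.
[5, 1, 1, 1]

RSK row insertion gives P = [[1, 2, 3, 4, 5], [6], [7], [8]], which has shape [5, 1, 1, 1].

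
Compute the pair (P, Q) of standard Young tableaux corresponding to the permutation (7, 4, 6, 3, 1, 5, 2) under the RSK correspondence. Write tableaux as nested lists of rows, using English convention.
P = [[1, 2], [3, 5], [4, 6], [7]], Q = [[1, 3], [2, 6], [4, 7], [5]]

Insert each entry of the permutation into P by Schensted row insertion, recording in Q the position of each new cell.

Insert 7: appended to row 1. P = [[7]], Q = [[1]].
Insert 4: 4 bumps 7 from row 1; 7 starts row 2. P = [[4], [7]], Q = [[1], [2]].
Insert 6: appended to row 1. P = [[4, 6], [7]], Q = [[1, 3], [2]].
Insert 3: 3 bumps 4 from row 1; 4 bumps 7 from row 2; 7 starts row 3. P = [[3, 6], [4], [7]], Q = [[1, 3], [2], [4]].
Insert 1: 1 bumps 3 from row 1; 3 bumps 4 from row 2; 4 bumps 7 from row 3; 7 starts row 4. P = [[1, 6], [3], [4], [7]], Q = [[1, 3], [2], [4], [5]].
Insert 5: 5 bumps 6 from row 1; 6 appends to row 2. P = [[1, 5], [3, 6], [4], [7]], Q = [[1, 3], [2, 6], [4], [5]].
Insert 2: 2 bumps 5 from row 1; 5 bumps 6 from row 2; 6 appends to row 3. P = [[1, 2], [3, 5], [4, 6], [7]], Q = [[1, 3], [2, 6], [4, 7], [5]].

So P = [[1, 2], [3, 5], [4, 6], [7]], Q = [[1, 3], [2, 6], [4, 7], [5]].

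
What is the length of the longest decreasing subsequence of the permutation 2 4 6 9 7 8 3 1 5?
4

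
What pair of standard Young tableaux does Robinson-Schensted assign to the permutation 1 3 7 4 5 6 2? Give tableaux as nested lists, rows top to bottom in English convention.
Insert each entry of the permutation into P by Schensted row insertion, recording in Q the position of each new cell.

Insert 1: appended to row 1. P = [[1]].
Insert 3: appended to row 1. P = [[1, 3]].
Insert 7: appended to row 1. P = [[1, 3, 7]].
Insert 4: 4 bumps 7 from row 1; 7 starts row 2. P = [[1, 3, 4], [7]].
Insert 5: appended to row 1. P = [[1, 3, 4, 5], [7]].
Insert 6: appended to row 1. P = [[1, 3, 4, 5, 6], [7]].
Insert 2: 2 bumps 3 from row 1; 3 bumps 7 from row 2; 7 starts row 3. P = [[1, 2, 4, 5, 6], [3], [7]].

So P = [[1, 2, 4, 5, 6], [3], [7]], Q = [[1, 2, 3, 5, 6], [4], [7]].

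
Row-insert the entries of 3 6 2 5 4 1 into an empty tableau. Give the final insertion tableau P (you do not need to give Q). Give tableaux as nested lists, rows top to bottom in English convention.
P = [[1, 4], [2, 5], [3], [6]]

After inserting 3: P = [[3]].
After inserting 6: P = [[3, 6]].
After inserting 2: P = [[2, 6], [3]].
After inserting 5: P = [[2, 5], [3, 6]].
After inserting 4: P = [[2, 4], [3, 5], [6]].
After inserting 1: P = [[1, 4], [2, 5], [3], [6]].

So P = [[1, 4], [2, 5], [3], [6]].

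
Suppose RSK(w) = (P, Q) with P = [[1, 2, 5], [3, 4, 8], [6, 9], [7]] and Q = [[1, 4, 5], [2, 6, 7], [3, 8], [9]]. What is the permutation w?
Reverse the RSK construction: for i from n down to 1, find the cell of Q containing i, remove the entry at that cell from P, and reverse-bump it up through P; the value ejected from row 1 is w(i).

Step i=9: Q has 9 at row 4, column 1; remove 7 from row 4 of P and reverse-bump: 7 enters row 3 and ejects 6; 6 enters row 2 and ejects 4; 4 enters row 1 and ejects 2. So w(9) = 2. P is now [[1, 4, 5], [3, 6, 8], [7, 9]].
Step i=8: Q has 8 at row 3, column 2; remove 9 from row 3 of P and reverse-bump: 9 enters row 2 and ejects 8; 8 enters row 1 and ejects 5. So w(8) = 5. P is now [[1, 4, 8], [3, 6, 9], [7]].
Step i=7: Q has 7 at row 2, column 3; remove 9 from row 2 of P and reverse-bump: 9 enters row 1 and ejects 8. So w(7) = 8. P is now [[1, 4, 9], [3, 6], [7]].
Step i=6: Q has 6 at row 2, column 2; remove 6 from row 2 of P and reverse-bump: 6 enters row 1 and ejects 4. So w(6) = 4. P is now [[1, 6, 9], [3], [7]].
Step i=5: Q has 5 at row 1, column 3; remove that cell from P, ejecting 9. So w(5) = 9. P is now [[1, 6], [3], [7]].
Step i=4: Q has 4 at row 1, column 2; remove that cell from P, ejecting 6. So w(4) = 6. P is now [[1], [3], [7]].
Step i=3: Q has 3 at row 3, column 1; remove 7 from row 3 of P and reverse-bump: 7 enters row 2 and ejects 3; 3 enters row 1 and ejects 1. So w(3) = 1. P is now [[3], [7]].
Step i=2: Q has 2 at row 2, column 1; remove 7 from row 2 of P and reverse-bump: 7 enters row 1 and ejects 3. So w(2) = 3. P is now [[7]].
Step i=1: Q has 1 at row 1, column 1; remove that cell from P, ejecting 7. So w(1) = 7. P is now [].

So w = 7 3 1 6 9 4 8 5 2.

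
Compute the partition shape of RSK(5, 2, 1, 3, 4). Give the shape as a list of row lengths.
[3, 1, 1]

Row-insert each entry into an empty tableau.

After inserting 5: P = [[5]].
After inserting 2: P = [[2], [5]].
After inserting 1: P = [[1], [2], [5]].
After inserting 3: P = [[1, 3], [2], [5]].
After inserting 4: P = [[1, 3, 4], [2], [5]].

The final insertion tableau P = [[1, 3, 4], [2], [5]] has shape [3, 1, 1].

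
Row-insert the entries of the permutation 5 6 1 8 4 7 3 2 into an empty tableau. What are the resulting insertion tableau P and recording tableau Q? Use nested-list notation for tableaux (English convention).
P = [[1, 2, 7], [3, 6, 8], [4], [5]], Q = [[1, 2, 4], [3, 5, 6], [7], [8]]

Insert each entry of the permutation into P by Schensted row insertion, recording in Q the position of each new cell.

Insert 5: appended to row 1. P = [[5]], Q = [[1]].
Insert 6: appended to row 1. P = [[5, 6]], Q = [[1, 2]].
Insert 1: 1 bumps 5 from row 1; 5 starts row 2. P = [[1, 6], [5]], Q = [[1, 2], [3]].
Insert 8: appended to row 1. P = [[1, 6, 8], [5]], Q = [[1, 2, 4], [3]].
Insert 4: 4 bumps 6 from row 1; 6 appends to row 2. P = [[1, 4, 8], [5, 6]], Q = [[1, 2, 4], [3, 5]].
Insert 7: 7 bumps 8 from row 1; 8 appends to row 2. P = [[1, 4, 7], [5, 6, 8]], Q = [[1, 2, 4], [3, 5, 6]].
Insert 3: 3 bumps 4 from row 1; 4 bumps 5 from row 2; 5 starts row 3. P = [[1, 3, 7], [4, 6, 8], [5]], Q = [[1, 2, 4], [3, 5, 6], [7]].
Insert 2: 2 bumps 3 from row 1; 3 bumps 4 from row 2; 4 bumps 5 from row 3; 5 starts row 4. P = [[1, 2, 7], [3, 6, 8], [4], [5]], Q = [[1, 2, 4], [3, 5, 6], [7], [8]].

So P = [[1, 2, 7], [3, 6, 8], [4], [5]], Q = [[1, 2, 4], [3, 5, 6], [7], [8]].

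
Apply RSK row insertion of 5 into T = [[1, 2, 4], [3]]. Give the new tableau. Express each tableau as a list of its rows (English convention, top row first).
5 is larger than every entry of row 1, so it is appended to row 1. The new tableau is [[1, 2, 4, 5], [3]].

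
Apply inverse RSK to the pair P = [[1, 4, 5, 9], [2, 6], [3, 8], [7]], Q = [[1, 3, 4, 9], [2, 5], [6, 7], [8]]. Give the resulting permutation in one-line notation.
7 3 4 8 6 2 5 1 9

Reverse RSK: for i = n, n-1, ..., 1, locate i in Q, remove the corresponding corner cell from P, and reverse-bump its entry up through P; the value ejected from row 1 is w(i).

So w = 7 3 4 8 6 2 5 1 9.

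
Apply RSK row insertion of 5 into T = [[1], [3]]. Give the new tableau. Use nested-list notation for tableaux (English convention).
[[1, 5], [3]]

5 is larger than every entry of row 1, so it is appended to row 1. The new tableau is [[1, 5], [3]].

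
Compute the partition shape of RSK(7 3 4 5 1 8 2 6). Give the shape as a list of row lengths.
[4, 3, 1]

Row-insert each entry into an empty tableau.

After inserting 7: P = [[7]].
After inserting 3: P = [[3], [7]].
After inserting 4: P = [[3, 4], [7]].
After inserting 5: P = [[3, 4, 5], [7]].
After inserting 1: P = [[1, 4, 5], [3], [7]].
After inserting 8: P = [[1, 4, 5, 8], [3], [7]].
After inserting 2: P = [[1, 2, 5, 8], [3, 4], [7]].
After inserting 6: P = [[1, 2, 5, 6], [3, 4, 8], [7]].

The final insertion tableau P = [[1, 2, 5, 6], [3, 4, 8], [7]] has shape [4, 3, 1].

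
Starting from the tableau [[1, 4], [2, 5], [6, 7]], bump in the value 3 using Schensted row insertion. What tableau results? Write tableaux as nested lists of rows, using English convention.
In row 1, 3 replaces 4 (the leftmost entry greater than 3); 4 is bumped to row 2. In row 2, 4 replaces 5 (the leftmost entry greater than 4); 5 is bumped to row 3. In row 3, 5 replaces 6 (the leftmost entry greater than 5); 6 is bumped to row 4. 6 starts a new row 4. The new tableau is [[1, 3], [2, 4], [5, 7], [6]].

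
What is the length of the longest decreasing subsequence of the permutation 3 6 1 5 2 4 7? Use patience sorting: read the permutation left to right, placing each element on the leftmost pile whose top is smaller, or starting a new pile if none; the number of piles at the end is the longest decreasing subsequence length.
3: new pile. tops = [3]
6: onto pile 1 (replacing 3). tops = [6]
1: new pile. tops = [6, 1]
5: onto pile 2 (replacing 1). tops = [6, 5]
2: new pile. tops = [6, 5, 2]
4: onto pile 3 (replacing 2). tops = [6, 5, 4]
7: onto pile 1 (replacing 6). tops = [7, 5, 4]

3 piles, so the longest decreasing subsequence has length 3.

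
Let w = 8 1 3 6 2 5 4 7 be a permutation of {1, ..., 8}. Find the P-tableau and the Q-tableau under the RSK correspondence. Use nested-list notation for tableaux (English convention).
P = [[1, 2, 4, 7], [3, 5], [6], [8]], Q = [[1, 3, 4, 8], [2, 6], [5], [7]]

Insert each entry of the permutation into P by Schensted row insertion, recording in Q the position of each new cell.

Insert 8: appended to row 1. P = [[8]].
Insert 1: 1 bumps 8 from row 1; 8 starts row 2. P = [[1], [8]].
Insert 3: appended to row 1. P = [[1, 3], [8]].
Insert 6: appended to row 1. P = [[1, 3, 6], [8]].
Insert 2: 2 bumps 3 from row 1; 3 bumps 8 from row 2; 8 starts row 3. P = [[1, 2, 6], [3], [8]].
Insert 5: 5 bumps 6 from row 1; 6 appends to row 2. P = [[1, 2, 5], [3, 6], [8]].
Insert 4: 4 bumps 5 from row 1; 5 bumps 6 from row 2; 6 bumps 8 from row 3; 8 starts row 4. P = [[1, 2, 4], [3, 5], [6], [8]].
Insert 7: appended to row 1. P = [[1, 2, 4, 7], [3, 5], [6], [8]].

So P = [[1, 2, 4, 7], [3, 5], [6], [8]], Q = [[1, 3, 4, 8], [2, 6], [5], [7]].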